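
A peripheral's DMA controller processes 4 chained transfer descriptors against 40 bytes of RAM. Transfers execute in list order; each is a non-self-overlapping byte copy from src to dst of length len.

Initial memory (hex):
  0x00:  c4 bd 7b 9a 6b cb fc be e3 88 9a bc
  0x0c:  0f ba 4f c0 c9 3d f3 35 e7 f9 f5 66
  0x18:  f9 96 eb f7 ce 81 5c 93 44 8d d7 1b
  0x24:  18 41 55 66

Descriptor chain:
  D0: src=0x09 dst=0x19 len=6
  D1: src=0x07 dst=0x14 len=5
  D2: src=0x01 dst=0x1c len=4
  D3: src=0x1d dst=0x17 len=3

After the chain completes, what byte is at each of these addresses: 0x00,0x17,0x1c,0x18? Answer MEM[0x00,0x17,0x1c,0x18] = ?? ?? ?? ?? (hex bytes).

#0 dst[0x19+6] := {0x88,0x9a,0xbc,0x0f,0xba,0x4f}
#1 dst[0x14+5] := {0xbe,0xe3,0x88,0x9a,0xbc}
#2 dst[0x1c+4] := {0xbd,0x7b,0x9a,0x6b}
#3 dst[0x17+3] := {0x7b,0x9a,0x6b}
query mem[0x00]=0xc4, mem[0x17]=0x7b, mem[0x1c]=0xbd, mem[0x18]=0x9a

MEM[0x00,0x17,0x1c,0x18] = c4 7b bd 9a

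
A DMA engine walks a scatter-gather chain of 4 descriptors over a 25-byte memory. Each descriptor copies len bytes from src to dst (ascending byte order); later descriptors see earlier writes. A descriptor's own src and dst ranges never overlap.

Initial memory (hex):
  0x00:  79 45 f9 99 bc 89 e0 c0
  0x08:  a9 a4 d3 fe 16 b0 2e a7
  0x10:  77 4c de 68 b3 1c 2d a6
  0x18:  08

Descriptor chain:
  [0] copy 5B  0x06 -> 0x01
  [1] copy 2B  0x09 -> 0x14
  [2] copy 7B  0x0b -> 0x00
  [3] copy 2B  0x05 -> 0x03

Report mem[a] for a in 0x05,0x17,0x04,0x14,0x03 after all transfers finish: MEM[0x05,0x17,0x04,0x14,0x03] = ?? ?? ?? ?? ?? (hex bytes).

MEM[0x05,0x17,0x04,0x14,0x03] = 77 a6 4c a4 77

#0 dst[0x01+5] := {0xe0,0xc0,0xa9,0xa4,0xd3}
#1 dst[0x14+2] := {0xa4,0xd3}
#2 dst[0x00+7] := {0xfe,0x16,0xb0,0x2e,0xa7,0x77,0x4c}
#3 dst[0x03+2] := {0x77,0x4c}
query mem[0x05]=0x77, mem[0x17]=0xa6, mem[0x04]=0x4c, mem[0x14]=0xa4, mem[0x03]=0x77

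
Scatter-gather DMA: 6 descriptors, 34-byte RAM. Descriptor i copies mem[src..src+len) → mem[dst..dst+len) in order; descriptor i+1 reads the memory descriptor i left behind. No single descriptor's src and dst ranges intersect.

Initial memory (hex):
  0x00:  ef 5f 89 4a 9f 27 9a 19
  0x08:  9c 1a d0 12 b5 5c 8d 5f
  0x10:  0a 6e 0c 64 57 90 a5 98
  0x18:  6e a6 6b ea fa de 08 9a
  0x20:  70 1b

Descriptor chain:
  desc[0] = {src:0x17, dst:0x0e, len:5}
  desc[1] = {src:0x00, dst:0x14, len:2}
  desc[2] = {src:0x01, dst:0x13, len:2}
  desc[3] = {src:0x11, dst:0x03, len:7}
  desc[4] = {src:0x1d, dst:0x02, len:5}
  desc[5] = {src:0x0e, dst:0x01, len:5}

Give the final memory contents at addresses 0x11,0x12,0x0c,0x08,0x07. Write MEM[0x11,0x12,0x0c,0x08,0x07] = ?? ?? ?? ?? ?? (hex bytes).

MEM[0x11,0x12,0x0c,0x08,0x07] = 6b ea b5 a5 5f

  after D0: wrote 5B at 0x0e = 986ea66bea
  after D1: wrote 2B at 0x14 = ef5f
  after D2: wrote 2B at 0x13 = 5f89
  after D3: wrote 7B at 0x03 = 6bea5f895fa598
  after D4: wrote 5B at 0x02 = de089a701b
  after D5: wrote 5B at 0x01 = 986ea66bea
query mem[0x11]=0x6b, mem[0x12]=0xea, mem[0x0c]=0xb5, mem[0x08]=0xa5, mem[0x07]=0x5f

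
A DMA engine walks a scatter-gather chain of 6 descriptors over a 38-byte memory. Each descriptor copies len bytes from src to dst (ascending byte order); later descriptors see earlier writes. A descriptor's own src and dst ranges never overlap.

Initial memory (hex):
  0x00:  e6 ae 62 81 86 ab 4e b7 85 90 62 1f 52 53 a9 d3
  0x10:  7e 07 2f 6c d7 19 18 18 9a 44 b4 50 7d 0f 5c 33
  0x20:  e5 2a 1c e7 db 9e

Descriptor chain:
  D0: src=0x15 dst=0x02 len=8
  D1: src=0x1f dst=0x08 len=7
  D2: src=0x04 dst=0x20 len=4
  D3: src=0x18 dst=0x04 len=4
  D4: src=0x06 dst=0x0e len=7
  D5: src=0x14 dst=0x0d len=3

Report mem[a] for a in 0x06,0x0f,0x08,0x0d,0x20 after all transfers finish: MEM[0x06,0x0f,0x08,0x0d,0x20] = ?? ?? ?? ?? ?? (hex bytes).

[0] 0x15->0x02 len=8 : 19 18 18 9a 44 b4 50 7d
[1] 0x1f->0x08 len=7 : 33 e5 2a 1c e7 db 9e
[2] 0x04->0x20 len=4 : 18 9a 44 b4
[3] 0x18->0x04 len=4 : 9a 44 b4 50
[4] 0x06->0x0e len=7 : b4 50 33 e5 2a 1c e7
[5] 0x14->0x0d len=3 : e7 19 18
query mem[0x06]=0xb4, mem[0x0f]=0x18, mem[0x08]=0x33, mem[0x0d]=0xe7, mem[0x20]=0x18

MEM[0x06,0x0f,0x08,0x0d,0x20] = b4 18 33 e7 18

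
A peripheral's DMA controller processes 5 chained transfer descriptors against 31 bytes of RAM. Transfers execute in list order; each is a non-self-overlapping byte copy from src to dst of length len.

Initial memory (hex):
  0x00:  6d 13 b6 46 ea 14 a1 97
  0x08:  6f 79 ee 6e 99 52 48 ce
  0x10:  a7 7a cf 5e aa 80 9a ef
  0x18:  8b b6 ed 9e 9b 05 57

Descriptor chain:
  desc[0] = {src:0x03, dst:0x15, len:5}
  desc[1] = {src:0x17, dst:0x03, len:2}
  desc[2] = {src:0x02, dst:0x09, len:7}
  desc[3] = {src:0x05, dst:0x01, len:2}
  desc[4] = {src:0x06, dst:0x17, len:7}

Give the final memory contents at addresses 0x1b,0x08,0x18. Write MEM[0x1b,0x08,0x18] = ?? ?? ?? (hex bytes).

MEM[0x1b,0x08,0x18] = 14 6f 97

  after D0: wrote 5B at 0x15 = 46ea14a197
  after D1: wrote 2B at 0x03 = 14a1
  after D2: wrote 7B at 0x09 = b614a114a1976f
  after D3: wrote 2B at 0x01 = 14a1
  after D4: wrote 7B at 0x17 = a1976fb614a114
query mem[0x1b]=0x14, mem[0x08]=0x6f, mem[0x18]=0x97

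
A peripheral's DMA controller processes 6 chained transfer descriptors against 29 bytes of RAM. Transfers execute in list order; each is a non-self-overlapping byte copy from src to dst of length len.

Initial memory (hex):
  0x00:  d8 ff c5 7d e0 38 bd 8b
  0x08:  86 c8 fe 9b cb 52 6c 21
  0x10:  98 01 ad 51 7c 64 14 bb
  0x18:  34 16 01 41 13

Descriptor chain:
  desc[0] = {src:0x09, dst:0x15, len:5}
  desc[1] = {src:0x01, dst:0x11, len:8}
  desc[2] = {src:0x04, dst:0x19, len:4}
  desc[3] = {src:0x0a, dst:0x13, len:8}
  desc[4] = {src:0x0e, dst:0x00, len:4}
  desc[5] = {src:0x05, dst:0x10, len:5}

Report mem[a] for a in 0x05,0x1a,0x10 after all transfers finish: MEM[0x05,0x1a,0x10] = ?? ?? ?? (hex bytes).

D0: mem[0x15..0x19] <- [c8 fe 9b cb 52]
D1: mem[0x11..0x18] <- [ff c5 7d e0 38 bd 8b 86]
D2: mem[0x19..0x1c] <- [e0 38 bd 8b]
D3: mem[0x13..0x1a] <- [fe 9b cb 52 6c 21 98 ff]
D4: mem[0x00..0x03] <- [6c 21 98 ff]
D5: mem[0x10..0x14] <- [38 bd 8b 86 c8]
query mem[0x05]=0x38, mem[0x1a]=0xff, mem[0x10]=0x38

MEM[0x05,0x1a,0x10] = 38 ff 38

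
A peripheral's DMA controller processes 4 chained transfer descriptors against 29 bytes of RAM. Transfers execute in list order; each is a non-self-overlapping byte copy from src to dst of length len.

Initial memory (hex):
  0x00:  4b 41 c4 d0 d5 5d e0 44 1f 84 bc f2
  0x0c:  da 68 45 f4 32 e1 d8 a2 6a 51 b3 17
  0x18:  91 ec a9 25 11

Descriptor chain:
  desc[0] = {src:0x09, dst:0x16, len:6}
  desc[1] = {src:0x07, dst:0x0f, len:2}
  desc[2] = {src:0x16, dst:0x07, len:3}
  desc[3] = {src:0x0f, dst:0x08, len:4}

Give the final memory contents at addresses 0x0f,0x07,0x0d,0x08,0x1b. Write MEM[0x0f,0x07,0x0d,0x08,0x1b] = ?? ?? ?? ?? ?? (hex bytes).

MEM[0x0f,0x07,0x0d,0x08,0x1b] = 44 84 68 44 45

  after D0: wrote 6B at 0x16 = 84bcf2da6845
  after D1: wrote 2B at 0x0f = 441f
  after D2: wrote 3B at 0x07 = 84bcf2
  after D3: wrote 4B at 0x08 = 441fe1d8
query mem[0x0f]=0x44, mem[0x07]=0x84, mem[0x0d]=0x68, mem[0x08]=0x44, mem[0x1b]=0x45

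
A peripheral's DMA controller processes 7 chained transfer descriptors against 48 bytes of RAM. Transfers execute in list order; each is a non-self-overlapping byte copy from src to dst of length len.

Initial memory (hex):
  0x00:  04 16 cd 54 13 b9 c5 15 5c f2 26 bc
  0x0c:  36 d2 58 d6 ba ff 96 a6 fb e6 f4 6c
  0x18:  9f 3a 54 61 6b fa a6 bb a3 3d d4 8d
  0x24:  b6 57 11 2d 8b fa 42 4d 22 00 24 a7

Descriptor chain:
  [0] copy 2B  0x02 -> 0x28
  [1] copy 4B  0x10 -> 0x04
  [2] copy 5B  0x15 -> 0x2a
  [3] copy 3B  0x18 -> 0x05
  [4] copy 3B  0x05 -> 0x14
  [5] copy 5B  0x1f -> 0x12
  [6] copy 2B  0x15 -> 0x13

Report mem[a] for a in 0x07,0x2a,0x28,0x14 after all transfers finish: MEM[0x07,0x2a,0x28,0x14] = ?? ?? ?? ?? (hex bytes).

MEM[0x07,0x2a,0x28,0x14] = 54 e6 cd 8d

#0 dst[0x28+2] := {0xcd,0x54}
#1 dst[0x04+4] := {0xba,0xff,0x96,0xa6}
#2 dst[0x2a+5] := {0xe6,0xf4,0x6c,0x9f,0x3a}
#3 dst[0x05+3] := {0x9f,0x3a,0x54}
#4 dst[0x14+3] := {0x9f,0x3a,0x54}
#5 dst[0x12+5] := {0xbb,0xa3,0x3d,0xd4,0x8d}
#6 dst[0x13+2] := {0xd4,0x8d}
query mem[0x07]=0x54, mem[0x2a]=0xe6, mem[0x28]=0xcd, mem[0x14]=0x8d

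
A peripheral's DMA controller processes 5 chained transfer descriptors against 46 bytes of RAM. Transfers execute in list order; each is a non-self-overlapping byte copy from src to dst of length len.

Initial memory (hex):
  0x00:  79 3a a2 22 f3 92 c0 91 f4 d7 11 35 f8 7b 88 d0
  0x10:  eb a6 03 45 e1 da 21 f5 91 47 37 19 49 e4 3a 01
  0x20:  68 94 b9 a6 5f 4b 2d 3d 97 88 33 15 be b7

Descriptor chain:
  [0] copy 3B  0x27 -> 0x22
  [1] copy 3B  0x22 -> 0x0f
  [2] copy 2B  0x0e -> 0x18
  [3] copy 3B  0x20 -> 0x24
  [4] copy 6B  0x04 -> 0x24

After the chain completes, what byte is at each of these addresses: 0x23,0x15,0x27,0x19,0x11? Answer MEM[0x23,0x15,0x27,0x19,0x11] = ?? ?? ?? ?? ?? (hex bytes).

[0] 0x27->0x22 len=3 : 3d 97 88
[1] 0x22->0x0f len=3 : 3d 97 88
[2] 0x0e->0x18 len=2 : 88 3d
[3] 0x20->0x24 len=3 : 68 94 3d
[4] 0x04->0x24 len=6 : f3 92 c0 91 f4 d7
query mem[0x23]=0x97, mem[0x15]=0xda, mem[0x27]=0x91, mem[0x19]=0x3d, mem[0x11]=0x88

MEM[0x23,0x15,0x27,0x19,0x11] = 97 da 91 3d 88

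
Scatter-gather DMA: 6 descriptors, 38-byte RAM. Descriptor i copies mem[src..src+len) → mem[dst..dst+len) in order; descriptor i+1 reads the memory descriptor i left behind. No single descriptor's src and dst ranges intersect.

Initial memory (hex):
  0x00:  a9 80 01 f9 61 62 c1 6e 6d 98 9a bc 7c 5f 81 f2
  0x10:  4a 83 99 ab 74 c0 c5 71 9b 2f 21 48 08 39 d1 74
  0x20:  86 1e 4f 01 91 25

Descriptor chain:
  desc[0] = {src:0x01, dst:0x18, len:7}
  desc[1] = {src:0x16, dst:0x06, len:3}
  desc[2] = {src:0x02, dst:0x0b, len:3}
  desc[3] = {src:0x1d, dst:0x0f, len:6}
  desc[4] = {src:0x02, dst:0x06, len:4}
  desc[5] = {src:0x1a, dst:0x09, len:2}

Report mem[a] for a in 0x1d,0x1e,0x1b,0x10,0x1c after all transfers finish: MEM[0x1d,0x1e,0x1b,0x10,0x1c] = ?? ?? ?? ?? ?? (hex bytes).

[0] 0x01->0x18 len=7 : 80 01 f9 61 62 c1 6e
[1] 0x16->0x06 len=3 : c5 71 80
[2] 0x02->0x0b len=3 : 01 f9 61
[3] 0x1d->0x0f len=6 : c1 6e 74 86 1e 4f
[4] 0x02->0x06 len=4 : 01 f9 61 62
[5] 0x1a->0x09 len=2 : f9 61
query mem[0x1d]=0xc1, mem[0x1e]=0x6e, mem[0x1b]=0x61, mem[0x10]=0x6e, mem[0x1c]=0x62

MEM[0x1d,0x1e,0x1b,0x10,0x1c] = c1 6e 61 6e 62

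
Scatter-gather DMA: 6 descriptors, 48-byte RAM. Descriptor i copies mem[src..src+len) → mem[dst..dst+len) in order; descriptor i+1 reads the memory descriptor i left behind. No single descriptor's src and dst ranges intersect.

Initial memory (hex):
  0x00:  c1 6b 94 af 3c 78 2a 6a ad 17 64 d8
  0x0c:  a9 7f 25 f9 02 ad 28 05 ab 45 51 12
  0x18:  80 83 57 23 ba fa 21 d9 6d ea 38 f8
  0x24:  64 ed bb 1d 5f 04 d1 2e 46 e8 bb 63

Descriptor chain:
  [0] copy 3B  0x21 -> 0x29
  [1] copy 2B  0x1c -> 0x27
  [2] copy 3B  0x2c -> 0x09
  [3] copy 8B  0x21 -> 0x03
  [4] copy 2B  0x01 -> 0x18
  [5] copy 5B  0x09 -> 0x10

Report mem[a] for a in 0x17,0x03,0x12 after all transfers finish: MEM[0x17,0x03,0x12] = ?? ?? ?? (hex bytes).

MEM[0x17,0x03,0x12] = 12 ea bb

#0 dst[0x29+3] := {0xea,0x38,0xf8}
#1 dst[0x27+2] := {0xba,0xfa}
#2 dst[0x09+3] := {0x46,0xe8,0xbb}
#3 dst[0x03+8] := {0xea,0x38,0xf8,0x64,0xed,0xbb,0xba,0xfa}
#4 dst[0x18+2] := {0x6b,0x94}
#5 dst[0x10+5] := {0xba,0xfa,0xbb,0xa9,0x7f}
query mem[0x17]=0x12, mem[0x03]=0xea, mem[0x12]=0xbb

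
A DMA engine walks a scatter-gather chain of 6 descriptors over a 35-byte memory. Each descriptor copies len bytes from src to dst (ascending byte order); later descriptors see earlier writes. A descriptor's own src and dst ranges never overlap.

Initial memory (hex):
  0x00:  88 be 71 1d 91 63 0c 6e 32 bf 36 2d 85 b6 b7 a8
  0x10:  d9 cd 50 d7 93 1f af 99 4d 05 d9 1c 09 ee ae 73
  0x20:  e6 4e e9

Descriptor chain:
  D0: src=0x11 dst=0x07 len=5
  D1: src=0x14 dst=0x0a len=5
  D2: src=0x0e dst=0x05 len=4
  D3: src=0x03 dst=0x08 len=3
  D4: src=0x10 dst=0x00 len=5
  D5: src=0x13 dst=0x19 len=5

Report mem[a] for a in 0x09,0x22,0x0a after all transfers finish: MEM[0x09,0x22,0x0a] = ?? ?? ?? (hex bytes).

MEM[0x09,0x22,0x0a] = 91 e9 4d

  after D0: wrote 5B at 0x07 = cd50d7931f
  after D1: wrote 5B at 0x0a = 931faf994d
  after D2: wrote 4B at 0x05 = 4da8d9cd
  after D3: wrote 3B at 0x08 = 1d914d
  after D4: wrote 5B at 0x00 = d9cd50d793
  after D5: wrote 5B at 0x19 = d7931faf99
query mem[0x09]=0x91, mem[0x22]=0xe9, mem[0x0a]=0x4d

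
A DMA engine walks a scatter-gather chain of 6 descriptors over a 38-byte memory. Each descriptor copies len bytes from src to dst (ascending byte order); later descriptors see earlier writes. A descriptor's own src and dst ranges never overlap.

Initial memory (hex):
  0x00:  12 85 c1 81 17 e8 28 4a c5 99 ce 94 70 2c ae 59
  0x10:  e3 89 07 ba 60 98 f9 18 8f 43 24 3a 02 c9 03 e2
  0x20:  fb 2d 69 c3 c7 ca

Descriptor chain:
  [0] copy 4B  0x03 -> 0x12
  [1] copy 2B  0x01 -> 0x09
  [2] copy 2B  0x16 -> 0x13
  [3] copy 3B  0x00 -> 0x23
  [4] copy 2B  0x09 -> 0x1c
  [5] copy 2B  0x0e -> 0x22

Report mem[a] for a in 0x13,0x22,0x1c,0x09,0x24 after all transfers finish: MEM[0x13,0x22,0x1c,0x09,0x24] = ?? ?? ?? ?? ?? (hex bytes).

MEM[0x13,0x22,0x1c,0x09,0x24] = f9 ae 85 85 85

[0] 0x03->0x12 len=4 : 81 17 e8 28
[1] 0x01->0x09 len=2 : 85 c1
[2] 0x16->0x13 len=2 : f9 18
[3] 0x00->0x23 len=3 : 12 85 c1
[4] 0x09->0x1c len=2 : 85 c1
[5] 0x0e->0x22 len=2 : ae 59
query mem[0x13]=0xf9, mem[0x22]=0xae, mem[0x1c]=0x85, mem[0x09]=0x85, mem[0x24]=0x85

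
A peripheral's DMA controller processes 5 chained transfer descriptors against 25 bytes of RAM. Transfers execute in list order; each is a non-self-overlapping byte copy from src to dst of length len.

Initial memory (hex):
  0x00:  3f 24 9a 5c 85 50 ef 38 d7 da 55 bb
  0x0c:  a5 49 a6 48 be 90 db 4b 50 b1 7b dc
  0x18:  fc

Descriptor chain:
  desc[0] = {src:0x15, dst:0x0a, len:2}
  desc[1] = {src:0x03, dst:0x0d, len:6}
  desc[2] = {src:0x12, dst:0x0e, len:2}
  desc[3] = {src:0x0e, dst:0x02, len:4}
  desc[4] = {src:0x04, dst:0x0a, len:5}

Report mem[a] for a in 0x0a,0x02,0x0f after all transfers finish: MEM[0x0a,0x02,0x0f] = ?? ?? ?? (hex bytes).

  after D0: wrote 2B at 0x0a = b17b
  after D1: wrote 6B at 0x0d = 5c8550ef38d7
  after D2: wrote 2B at 0x0e = d74b
  after D3: wrote 4B at 0x02 = d74bef38
  after D4: wrote 5B at 0x0a = ef38ef38d7
query mem[0x0a]=0xef, mem[0x02]=0xd7, mem[0x0f]=0x4b

MEM[0x0a,0x02,0x0f] = ef d7 4b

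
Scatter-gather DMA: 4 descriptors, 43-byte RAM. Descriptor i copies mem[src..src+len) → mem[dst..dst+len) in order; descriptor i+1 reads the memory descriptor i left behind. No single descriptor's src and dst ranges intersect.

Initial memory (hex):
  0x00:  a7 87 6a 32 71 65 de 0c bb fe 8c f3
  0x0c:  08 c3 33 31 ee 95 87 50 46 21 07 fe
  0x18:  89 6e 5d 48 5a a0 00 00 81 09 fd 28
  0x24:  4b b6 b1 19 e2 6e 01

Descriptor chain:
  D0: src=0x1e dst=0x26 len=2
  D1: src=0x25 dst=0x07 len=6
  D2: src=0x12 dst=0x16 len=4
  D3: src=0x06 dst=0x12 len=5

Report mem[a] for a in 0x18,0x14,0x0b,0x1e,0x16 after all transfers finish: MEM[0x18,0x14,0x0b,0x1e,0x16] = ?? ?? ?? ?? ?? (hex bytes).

MEM[0x18,0x14,0x0b,0x1e,0x16] = 46 00 6e 00 e2

  after D0: wrote 2B at 0x26 = 0000
  after D1: wrote 6B at 0x07 = b60000e26e01
  after D2: wrote 4B at 0x16 = 87504621
  after D3: wrote 5B at 0x12 = deb60000e2
query mem[0x18]=0x46, mem[0x14]=0x00, mem[0x0b]=0x6e, mem[0x1e]=0x00, mem[0x16]=0xe2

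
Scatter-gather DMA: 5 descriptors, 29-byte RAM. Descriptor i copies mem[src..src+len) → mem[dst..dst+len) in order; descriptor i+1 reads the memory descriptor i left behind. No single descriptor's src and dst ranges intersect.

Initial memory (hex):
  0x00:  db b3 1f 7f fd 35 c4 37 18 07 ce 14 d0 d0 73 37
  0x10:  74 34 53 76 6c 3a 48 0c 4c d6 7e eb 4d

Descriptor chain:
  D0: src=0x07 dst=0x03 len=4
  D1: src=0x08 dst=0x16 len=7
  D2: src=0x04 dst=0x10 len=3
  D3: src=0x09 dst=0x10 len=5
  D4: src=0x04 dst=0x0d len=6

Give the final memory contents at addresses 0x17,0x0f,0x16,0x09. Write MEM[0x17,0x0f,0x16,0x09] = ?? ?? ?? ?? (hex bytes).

MEM[0x17,0x0f,0x16,0x09] = 07 ce 18 07

  after D0: wrote 4B at 0x03 = 371807ce
  after D1: wrote 7B at 0x16 = 1807ce14d0d073
  after D2: wrote 3B at 0x10 = 1807ce
  after D3: wrote 5B at 0x10 = 07ce14d0d0
  after D4: wrote 6B at 0x0d = 1807ce371807
query mem[0x17]=0x07, mem[0x0f]=0xce, mem[0x16]=0x18, mem[0x09]=0x07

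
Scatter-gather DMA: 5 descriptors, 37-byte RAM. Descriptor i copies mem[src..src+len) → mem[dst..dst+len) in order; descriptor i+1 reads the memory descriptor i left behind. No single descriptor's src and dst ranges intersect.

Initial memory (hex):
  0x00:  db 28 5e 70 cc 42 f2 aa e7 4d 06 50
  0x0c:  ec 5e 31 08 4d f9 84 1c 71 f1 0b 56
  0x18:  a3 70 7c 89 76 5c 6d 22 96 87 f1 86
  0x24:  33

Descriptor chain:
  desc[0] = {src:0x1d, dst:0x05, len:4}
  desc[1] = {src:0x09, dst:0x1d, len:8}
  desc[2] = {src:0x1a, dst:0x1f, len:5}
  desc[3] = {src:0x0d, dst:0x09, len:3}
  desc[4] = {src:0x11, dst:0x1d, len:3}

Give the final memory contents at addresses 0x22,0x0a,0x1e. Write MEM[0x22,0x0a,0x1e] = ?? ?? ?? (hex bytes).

  after D0: wrote 4B at 0x05 = 5c6d2296
  after D1: wrote 8B at 0x1d = 4d0650ec5e31084d
  after D2: wrote 5B at 0x1f = 7c89764d06
  after D3: wrote 3B at 0x09 = 5e3108
  after D4: wrote 3B at 0x1d = f9841c
query mem[0x22]=0x4d, mem[0x0a]=0x31, mem[0x1e]=0x84

MEM[0x22,0x0a,0x1e] = 4d 31 84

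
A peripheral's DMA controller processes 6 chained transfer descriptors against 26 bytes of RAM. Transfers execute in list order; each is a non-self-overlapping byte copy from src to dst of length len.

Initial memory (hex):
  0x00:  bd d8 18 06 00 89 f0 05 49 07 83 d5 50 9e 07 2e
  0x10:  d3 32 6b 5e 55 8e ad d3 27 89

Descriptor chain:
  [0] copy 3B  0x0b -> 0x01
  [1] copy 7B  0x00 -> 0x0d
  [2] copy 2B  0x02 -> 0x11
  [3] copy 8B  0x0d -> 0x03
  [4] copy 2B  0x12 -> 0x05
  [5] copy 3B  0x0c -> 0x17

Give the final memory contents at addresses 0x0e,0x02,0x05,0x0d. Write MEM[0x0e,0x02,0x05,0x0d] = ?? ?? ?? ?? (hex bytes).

#0 dst[0x01+3] := {0xd5,0x50,0x9e}
#1 dst[0x0d+7] := {0xbd,0xd5,0x50,0x9e,0x00,0x89,0xf0}
#2 dst[0x11+2] := {0x50,0x9e}
#3 dst[0x03+8] := {0xbd,0xd5,0x50,0x9e,0x50,0x9e,0xf0,0x55}
#4 dst[0x05+2] := {0x9e,0xf0}
#5 dst[0x17+3] := {0x50,0xbd,0xd5}
query mem[0x0e]=0xd5, mem[0x02]=0x50, mem[0x05]=0x9e, mem[0x0d]=0xbd

MEM[0x0e,0x02,0x05,0x0d] = d5 50 9e bd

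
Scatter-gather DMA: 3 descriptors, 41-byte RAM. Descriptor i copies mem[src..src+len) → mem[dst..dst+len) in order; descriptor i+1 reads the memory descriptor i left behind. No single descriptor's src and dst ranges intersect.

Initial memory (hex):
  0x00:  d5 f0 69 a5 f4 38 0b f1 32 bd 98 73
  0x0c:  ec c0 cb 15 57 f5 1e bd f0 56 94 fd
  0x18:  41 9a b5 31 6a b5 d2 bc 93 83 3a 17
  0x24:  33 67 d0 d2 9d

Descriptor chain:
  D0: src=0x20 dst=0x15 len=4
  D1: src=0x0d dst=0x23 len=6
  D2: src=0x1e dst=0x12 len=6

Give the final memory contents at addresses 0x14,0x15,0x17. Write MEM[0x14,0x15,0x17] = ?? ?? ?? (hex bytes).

D0: mem[0x15..0x18] <- [93 83 3a 17]
D1: mem[0x23..0x28] <- [c0 cb 15 57 f5 1e]
D2: mem[0x12..0x17] <- [d2 bc 93 83 3a c0]
query mem[0x14]=0x93, mem[0x15]=0x83, mem[0x17]=0xc0

MEM[0x14,0x15,0x17] = 93 83 c0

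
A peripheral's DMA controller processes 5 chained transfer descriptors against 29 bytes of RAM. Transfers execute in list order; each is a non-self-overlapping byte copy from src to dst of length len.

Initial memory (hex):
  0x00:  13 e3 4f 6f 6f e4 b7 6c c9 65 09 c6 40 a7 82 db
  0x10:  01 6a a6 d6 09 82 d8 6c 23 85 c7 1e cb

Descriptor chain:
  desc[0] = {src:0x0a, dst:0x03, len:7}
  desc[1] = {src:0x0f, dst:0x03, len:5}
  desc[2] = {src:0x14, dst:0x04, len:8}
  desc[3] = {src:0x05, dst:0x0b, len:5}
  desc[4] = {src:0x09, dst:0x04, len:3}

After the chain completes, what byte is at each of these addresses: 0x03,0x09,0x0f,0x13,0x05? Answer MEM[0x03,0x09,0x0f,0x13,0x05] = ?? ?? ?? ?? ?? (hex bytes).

  after D0: wrote 7B at 0x03 = 09c640a782db01
  after D1: wrote 5B at 0x03 = db016aa6d6
  after D2: wrote 8B at 0x04 = 0982d86c2385c71e
  after D3: wrote 5B at 0x0b = 82d86c2385
  after D4: wrote 3B at 0x04 = 85c782
query mem[0x03]=0xdb, mem[0x09]=0x85, mem[0x0f]=0x85, mem[0x13]=0xd6, mem[0x05]=0xc7

MEM[0x03,0x09,0x0f,0x13,0x05] = db 85 85 d6 c7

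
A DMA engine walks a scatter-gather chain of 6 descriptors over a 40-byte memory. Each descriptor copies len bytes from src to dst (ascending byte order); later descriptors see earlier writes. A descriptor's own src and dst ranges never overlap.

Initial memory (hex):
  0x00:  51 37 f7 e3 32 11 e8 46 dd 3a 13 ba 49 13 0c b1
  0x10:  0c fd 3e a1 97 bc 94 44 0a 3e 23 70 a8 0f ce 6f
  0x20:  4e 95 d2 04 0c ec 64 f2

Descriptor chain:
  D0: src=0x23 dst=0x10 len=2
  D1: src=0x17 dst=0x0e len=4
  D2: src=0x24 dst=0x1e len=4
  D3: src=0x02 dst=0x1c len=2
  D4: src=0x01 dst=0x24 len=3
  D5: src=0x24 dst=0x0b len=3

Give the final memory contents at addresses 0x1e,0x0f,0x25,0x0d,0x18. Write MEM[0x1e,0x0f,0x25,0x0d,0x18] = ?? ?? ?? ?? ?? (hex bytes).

  after D0: wrote 2B at 0x10 = 040c
  after D1: wrote 4B at 0x0e = 440a3e23
  after D2: wrote 4B at 0x1e = 0cec64f2
  after D3: wrote 2B at 0x1c = f7e3
  after D4: wrote 3B at 0x24 = 37f7e3
  after D5: wrote 3B at 0x0b = 37f7e3
query mem[0x1e]=0x0c, mem[0x0f]=0x0a, mem[0x25]=0xf7, mem[0x0d]=0xe3, mem[0x18]=0x0a

MEM[0x1e,0x0f,0x25,0x0d,0x18] = 0c 0a f7 e3 0a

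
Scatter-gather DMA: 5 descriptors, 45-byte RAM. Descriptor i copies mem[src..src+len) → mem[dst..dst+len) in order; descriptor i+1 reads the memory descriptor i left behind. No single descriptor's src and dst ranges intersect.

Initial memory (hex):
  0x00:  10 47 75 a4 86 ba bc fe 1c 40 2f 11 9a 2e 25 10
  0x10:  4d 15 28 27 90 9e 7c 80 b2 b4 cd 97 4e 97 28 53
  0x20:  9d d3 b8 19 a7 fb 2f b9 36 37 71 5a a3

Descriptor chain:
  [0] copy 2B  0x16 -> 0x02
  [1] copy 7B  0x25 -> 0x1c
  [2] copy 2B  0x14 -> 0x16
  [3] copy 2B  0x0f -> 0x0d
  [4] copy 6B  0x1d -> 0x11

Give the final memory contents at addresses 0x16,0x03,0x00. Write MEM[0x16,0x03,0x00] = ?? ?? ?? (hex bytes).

MEM[0x16,0x03,0x00] = 5a 80 10

  after D0: wrote 2B at 0x02 = 7c80
  after D1: wrote 7B at 0x1c = fb2fb93637715a
  after D2: wrote 2B at 0x16 = 909e
  after D3: wrote 2B at 0x0d = 104d
  after D4: wrote 6B at 0x11 = 2fb93637715a
query mem[0x16]=0x5a, mem[0x03]=0x80, mem[0x00]=0x10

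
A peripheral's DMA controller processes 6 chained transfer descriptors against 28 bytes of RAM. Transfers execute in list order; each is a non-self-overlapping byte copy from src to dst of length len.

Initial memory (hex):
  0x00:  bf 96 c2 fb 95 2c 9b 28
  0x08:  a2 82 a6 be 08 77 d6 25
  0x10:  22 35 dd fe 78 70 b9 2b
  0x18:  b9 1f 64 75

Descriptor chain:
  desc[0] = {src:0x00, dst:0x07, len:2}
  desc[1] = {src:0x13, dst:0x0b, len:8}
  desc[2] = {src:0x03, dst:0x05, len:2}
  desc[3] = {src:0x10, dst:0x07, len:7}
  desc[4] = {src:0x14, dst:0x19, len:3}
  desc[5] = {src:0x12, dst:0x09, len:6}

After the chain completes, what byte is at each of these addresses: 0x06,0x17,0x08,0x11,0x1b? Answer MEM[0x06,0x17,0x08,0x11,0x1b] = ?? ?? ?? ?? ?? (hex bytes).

#0 dst[0x07+2] := {0xbf,0x96}
#1 dst[0x0b+8] := {0xfe,0x78,0x70,0xb9,0x2b,0xb9,0x1f,0x64}
#2 dst[0x05+2] := {0xfb,0x95}
#3 dst[0x07+7] := {0xb9,0x1f,0x64,0xfe,0x78,0x70,0xb9}
#4 dst[0x19+3] := {0x78,0x70,0xb9}
#5 dst[0x09+6] := {0x64,0xfe,0x78,0x70,0xb9,0x2b}
query mem[0x06]=0x95, mem[0x17]=0x2b, mem[0x08]=0x1f, mem[0x11]=0x1f, mem[0x1b]=0xb9

MEM[0x06,0x17,0x08,0x11,0x1b] = 95 2b 1f 1f b9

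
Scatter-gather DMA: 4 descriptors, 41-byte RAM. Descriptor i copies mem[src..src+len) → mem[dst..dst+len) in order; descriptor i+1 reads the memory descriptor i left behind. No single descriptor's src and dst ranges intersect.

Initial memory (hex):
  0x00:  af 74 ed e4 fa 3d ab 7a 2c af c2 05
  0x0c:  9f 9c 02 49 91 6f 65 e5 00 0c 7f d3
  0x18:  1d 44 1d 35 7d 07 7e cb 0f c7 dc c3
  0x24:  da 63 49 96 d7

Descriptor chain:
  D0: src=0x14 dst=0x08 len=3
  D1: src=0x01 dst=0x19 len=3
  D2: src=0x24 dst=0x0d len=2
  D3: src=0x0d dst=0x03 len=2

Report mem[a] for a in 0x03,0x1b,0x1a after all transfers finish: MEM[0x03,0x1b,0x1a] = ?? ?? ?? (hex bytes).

#0 dst[0x08+3] := {0x00,0x0c,0x7f}
#1 dst[0x19+3] := {0x74,0xed,0xe4}
#2 dst[0x0d+2] := {0xda,0x63}
#3 dst[0x03+2] := {0xda,0x63}
query mem[0x03]=0xda, mem[0x1b]=0xe4, mem[0x1a]=0xed

MEM[0x03,0x1b,0x1a] = da e4 ed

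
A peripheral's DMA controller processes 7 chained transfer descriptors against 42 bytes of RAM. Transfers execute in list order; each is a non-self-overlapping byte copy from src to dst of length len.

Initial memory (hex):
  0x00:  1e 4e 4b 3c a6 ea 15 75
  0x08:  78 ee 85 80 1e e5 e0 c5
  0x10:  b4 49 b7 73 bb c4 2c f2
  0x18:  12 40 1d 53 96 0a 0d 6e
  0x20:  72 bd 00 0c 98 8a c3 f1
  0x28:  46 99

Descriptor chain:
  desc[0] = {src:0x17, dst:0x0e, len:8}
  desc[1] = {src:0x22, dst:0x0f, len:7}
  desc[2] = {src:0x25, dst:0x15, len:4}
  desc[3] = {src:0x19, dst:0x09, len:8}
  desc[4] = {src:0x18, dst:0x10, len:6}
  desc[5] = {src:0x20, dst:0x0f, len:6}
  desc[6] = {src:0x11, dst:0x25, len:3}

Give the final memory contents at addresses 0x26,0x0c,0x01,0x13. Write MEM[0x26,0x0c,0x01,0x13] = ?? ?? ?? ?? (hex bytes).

  after D0: wrote 8B at 0x0e = f212401d53960a0d
  after D1: wrote 7B at 0x0f = 000c988ac3f146
  after D2: wrote 4B at 0x15 = 8ac3f146
  after D3: wrote 8B at 0x09 = 401d53960a0d6e72
  after D4: wrote 6B at 0x10 = 46401d53960a
  after D5: wrote 6B at 0x0f = 72bd000c988a
  after D6: wrote 3B at 0x25 = 000c98
query mem[0x26]=0x0c, mem[0x0c]=0x96, mem[0x01]=0x4e, mem[0x13]=0x98

MEM[0x26,0x0c,0x01,0x13] = 0c 96 4e 98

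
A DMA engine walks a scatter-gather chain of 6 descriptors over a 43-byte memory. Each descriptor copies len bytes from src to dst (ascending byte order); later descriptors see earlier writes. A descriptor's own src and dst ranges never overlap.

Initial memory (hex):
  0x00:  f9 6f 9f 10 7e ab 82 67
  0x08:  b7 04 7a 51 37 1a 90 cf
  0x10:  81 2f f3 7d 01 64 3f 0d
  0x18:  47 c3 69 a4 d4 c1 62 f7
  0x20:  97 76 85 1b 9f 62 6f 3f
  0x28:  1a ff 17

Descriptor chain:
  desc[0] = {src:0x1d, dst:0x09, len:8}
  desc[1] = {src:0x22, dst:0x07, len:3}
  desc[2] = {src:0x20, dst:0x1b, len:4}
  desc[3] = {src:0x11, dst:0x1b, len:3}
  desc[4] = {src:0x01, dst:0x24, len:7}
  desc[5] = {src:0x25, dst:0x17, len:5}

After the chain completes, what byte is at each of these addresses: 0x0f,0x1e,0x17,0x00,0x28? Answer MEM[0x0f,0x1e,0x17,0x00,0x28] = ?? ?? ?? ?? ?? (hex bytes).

[0] 0x1d->0x09 len=8 : c1 62 f7 97 76 85 1b 9f
[1] 0x22->0x07 len=3 : 85 1b 9f
[2] 0x20->0x1b len=4 : 97 76 85 1b
[3] 0x11->0x1b len=3 : 2f f3 7d
[4] 0x01->0x24 len=7 : 6f 9f 10 7e ab 82 85
[5] 0x25->0x17 len=5 : 9f 10 7e ab 82
query mem[0x0f]=0x1b, mem[0x1e]=0x1b, mem[0x17]=0x9f, mem[0x00]=0xf9, mem[0x28]=0xab

MEM[0x0f,0x1e,0x17,0x00,0x28] = 1b 1b 9f f9 ab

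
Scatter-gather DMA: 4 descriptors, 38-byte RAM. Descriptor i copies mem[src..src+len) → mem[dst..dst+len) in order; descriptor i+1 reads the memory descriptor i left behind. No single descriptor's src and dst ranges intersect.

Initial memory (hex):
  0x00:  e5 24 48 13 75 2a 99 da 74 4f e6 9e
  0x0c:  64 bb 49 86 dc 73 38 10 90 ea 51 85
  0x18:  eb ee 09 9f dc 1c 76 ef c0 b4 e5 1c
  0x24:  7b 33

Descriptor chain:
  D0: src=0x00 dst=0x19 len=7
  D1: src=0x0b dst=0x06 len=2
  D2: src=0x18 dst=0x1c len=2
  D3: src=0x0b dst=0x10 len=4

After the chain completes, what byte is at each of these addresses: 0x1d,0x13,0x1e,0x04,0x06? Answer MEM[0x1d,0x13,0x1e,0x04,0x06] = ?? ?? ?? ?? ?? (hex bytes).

  after D0: wrote 7B at 0x19 = e5244813752a99
  after D1: wrote 2B at 0x06 = 9e64
  after D2: wrote 2B at 0x1c = ebe5
  after D3: wrote 4B at 0x10 = 9e64bb49
query mem[0x1d]=0xe5, mem[0x13]=0x49, mem[0x1e]=0x2a, mem[0x04]=0x75, mem[0x06]=0x9e

MEM[0x1d,0x13,0x1e,0x04,0x06] = e5 49 2a 75 9e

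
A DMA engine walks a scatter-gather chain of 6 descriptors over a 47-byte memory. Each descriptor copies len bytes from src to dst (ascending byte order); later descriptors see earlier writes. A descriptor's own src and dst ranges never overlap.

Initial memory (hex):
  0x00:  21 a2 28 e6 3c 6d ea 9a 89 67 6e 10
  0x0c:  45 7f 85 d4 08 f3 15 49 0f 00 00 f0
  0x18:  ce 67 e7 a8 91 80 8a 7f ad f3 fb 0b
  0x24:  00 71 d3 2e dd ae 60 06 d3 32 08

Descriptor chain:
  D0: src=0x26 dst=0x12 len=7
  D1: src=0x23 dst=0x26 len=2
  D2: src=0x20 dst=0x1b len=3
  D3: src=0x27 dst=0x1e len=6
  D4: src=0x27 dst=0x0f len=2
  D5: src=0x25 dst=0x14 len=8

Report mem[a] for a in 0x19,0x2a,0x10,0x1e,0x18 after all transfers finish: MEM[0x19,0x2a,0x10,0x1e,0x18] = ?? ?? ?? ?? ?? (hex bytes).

  after D0: wrote 7B at 0x12 = d32eddae6006d3
  after D1: wrote 2B at 0x26 = 0b00
  after D2: wrote 3B at 0x1b = adf3fb
  after D3: wrote 6B at 0x1e = 00ddae6006d3
  after D4: wrote 2B at 0x0f = 00dd
  after D5: wrote 8B at 0x14 = 710b00ddae6006d3
query mem[0x19]=0x60, mem[0x2a]=0x60, mem[0x10]=0xdd, mem[0x1e]=0x00, mem[0x18]=0xae

MEM[0x19,0x2a,0x10,0x1e,0x18] = 60 60 dd 00 ae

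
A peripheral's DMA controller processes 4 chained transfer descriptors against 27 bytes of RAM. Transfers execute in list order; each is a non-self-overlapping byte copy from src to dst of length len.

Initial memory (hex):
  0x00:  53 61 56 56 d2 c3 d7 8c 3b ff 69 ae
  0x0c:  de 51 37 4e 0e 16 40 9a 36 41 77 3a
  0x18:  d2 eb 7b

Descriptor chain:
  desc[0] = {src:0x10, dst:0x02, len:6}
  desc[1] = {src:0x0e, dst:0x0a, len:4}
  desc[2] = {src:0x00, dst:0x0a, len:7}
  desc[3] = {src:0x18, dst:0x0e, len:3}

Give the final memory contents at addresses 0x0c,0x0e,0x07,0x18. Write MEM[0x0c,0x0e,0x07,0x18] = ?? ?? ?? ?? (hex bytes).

D0: mem[0x02..0x07] <- [0e 16 40 9a 36 41]
D1: mem[0x0a..0x0d] <- [37 4e 0e 16]
D2: mem[0x0a..0x10] <- [53 61 0e 16 40 9a 36]
D3: mem[0x0e..0x10] <- [d2 eb 7b]
query mem[0x0c]=0x0e, mem[0x0e]=0xd2, mem[0x07]=0x41, mem[0x18]=0xd2

MEM[0x0c,0x0e,0x07,0x18] = 0e d2 41 d2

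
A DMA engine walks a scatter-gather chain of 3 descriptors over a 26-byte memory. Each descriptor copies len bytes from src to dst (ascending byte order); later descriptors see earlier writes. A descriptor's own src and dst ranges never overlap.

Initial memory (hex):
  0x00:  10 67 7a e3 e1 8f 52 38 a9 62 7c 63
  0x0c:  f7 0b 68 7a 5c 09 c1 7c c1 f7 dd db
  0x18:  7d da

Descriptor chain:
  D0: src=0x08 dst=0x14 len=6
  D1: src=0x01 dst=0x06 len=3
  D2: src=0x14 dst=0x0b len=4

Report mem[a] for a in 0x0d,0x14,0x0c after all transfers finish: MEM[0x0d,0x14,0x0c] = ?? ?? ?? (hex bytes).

#0 dst[0x14+6] := {0xa9,0x62,0x7c,0x63,0xf7,0x0b}
#1 dst[0x06+3] := {0x67,0x7a,0xe3}
#2 dst[0x0b+4] := {0xa9,0x62,0x7c,0x63}
query mem[0x0d]=0x7c, mem[0x14]=0xa9, mem[0x0c]=0x62

MEM[0x0d,0x14,0x0c] = 7c a9 62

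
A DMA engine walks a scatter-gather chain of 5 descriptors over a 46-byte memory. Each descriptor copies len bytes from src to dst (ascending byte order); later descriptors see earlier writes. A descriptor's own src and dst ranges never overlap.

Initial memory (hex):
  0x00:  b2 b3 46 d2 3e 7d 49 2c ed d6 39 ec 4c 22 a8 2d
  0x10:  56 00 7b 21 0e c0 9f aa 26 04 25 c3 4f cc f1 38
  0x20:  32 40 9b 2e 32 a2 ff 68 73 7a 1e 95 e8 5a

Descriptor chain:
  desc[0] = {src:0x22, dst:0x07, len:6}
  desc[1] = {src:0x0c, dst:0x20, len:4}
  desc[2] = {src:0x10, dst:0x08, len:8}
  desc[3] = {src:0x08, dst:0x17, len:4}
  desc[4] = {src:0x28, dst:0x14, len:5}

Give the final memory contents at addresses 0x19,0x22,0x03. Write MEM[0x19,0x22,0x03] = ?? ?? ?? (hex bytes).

MEM[0x19,0x22,0x03] = 7b a8 d2

  after D0: wrote 6B at 0x07 = 9b2e32a2ff68
  after D1: wrote 4B at 0x20 = 6822a82d
  after D2: wrote 8B at 0x08 = 56007b210ec09faa
  after D3: wrote 4B at 0x17 = 56007b21
  after D4: wrote 5B at 0x14 = 737a1e95e8
query mem[0x19]=0x7b, mem[0x22]=0xa8, mem[0x03]=0xd2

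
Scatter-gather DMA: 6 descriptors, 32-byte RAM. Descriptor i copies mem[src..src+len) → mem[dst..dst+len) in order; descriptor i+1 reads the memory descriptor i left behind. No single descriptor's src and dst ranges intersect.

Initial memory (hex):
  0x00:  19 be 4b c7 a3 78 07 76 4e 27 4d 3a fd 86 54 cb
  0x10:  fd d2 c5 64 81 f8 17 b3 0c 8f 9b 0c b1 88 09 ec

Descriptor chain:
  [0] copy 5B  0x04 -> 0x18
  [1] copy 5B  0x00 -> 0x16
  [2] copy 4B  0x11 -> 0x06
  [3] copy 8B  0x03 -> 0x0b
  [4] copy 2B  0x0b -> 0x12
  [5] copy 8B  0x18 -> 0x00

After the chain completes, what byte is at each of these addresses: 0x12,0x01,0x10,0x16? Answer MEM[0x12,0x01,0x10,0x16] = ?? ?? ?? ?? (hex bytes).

D0: mem[0x18..0x1c] <- [a3 78 07 76 4e]
D1: mem[0x16..0x1a] <- [19 be 4b c7 a3]
D2: mem[0x06..0x09] <- [d2 c5 64 81]
D3: mem[0x0b..0x12] <- [c7 a3 78 d2 c5 64 81 4d]
D4: mem[0x12..0x13] <- [c7 a3]
D5: mem[0x00..0x07] <- [4b c7 a3 76 4e 88 09 ec]
query mem[0x12]=0xc7, mem[0x01]=0xc7, mem[0x10]=0x64, mem[0x16]=0x19

MEM[0x12,0x01,0x10,0x16] = c7 c7 64 19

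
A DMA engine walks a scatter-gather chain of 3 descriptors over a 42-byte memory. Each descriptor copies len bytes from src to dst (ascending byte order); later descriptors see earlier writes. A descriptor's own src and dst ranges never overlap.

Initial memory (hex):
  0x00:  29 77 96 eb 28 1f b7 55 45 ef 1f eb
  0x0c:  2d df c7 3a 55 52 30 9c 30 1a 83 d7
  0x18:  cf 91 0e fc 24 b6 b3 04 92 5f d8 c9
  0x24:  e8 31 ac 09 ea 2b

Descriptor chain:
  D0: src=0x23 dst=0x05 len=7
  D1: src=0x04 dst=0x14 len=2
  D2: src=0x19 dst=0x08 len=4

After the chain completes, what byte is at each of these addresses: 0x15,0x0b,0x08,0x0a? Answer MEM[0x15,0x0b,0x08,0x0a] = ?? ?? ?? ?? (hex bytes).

[0] 0x23->0x05 len=7 : c9 e8 31 ac 09 ea 2b
[1] 0x04->0x14 len=2 : 28 c9
[2] 0x19->0x08 len=4 : 91 0e fc 24
query mem[0x15]=0xc9, mem[0x0b]=0x24, mem[0x08]=0x91, mem[0x0a]=0xfc

MEM[0x15,0x0b,0x08,0x0a] = c9 24 91 fc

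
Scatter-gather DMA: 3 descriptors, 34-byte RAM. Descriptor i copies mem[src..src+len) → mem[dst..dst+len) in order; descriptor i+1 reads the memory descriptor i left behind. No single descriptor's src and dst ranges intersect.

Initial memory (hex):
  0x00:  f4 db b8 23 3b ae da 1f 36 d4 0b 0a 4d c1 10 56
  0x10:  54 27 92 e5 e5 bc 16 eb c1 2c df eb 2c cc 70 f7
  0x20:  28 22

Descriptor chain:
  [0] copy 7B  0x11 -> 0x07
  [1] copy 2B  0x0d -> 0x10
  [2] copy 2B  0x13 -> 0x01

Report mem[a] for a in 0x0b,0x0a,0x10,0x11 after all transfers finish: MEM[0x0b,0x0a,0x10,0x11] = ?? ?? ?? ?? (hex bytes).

MEM[0x0b,0x0a,0x10,0x11] = bc e5 eb 10

#0 dst[0x07+7] := {0x27,0x92,0xe5,0xe5,0xbc,0x16,0xeb}
#1 dst[0x10+2] := {0xeb,0x10}
#2 dst[0x01+2] := {0xe5,0xe5}
query mem[0x0b]=0xbc, mem[0x0a]=0xe5, mem[0x10]=0xeb, mem[0x11]=0x10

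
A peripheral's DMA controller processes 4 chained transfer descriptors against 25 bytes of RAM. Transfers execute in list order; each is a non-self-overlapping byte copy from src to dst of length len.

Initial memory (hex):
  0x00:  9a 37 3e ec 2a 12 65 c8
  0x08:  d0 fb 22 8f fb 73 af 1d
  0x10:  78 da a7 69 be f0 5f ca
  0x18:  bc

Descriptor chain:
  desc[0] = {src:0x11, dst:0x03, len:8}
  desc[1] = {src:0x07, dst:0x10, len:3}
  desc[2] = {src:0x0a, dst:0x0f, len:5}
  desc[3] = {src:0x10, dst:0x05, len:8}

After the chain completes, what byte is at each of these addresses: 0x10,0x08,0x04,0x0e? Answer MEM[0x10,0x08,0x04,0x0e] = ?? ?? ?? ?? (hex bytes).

MEM[0x10,0x08,0x04,0x0e] = 8f af a7 af

#0 dst[0x03+8] := {0xda,0xa7,0x69,0xbe,0xf0,0x5f,0xca,0xbc}
#1 dst[0x10+3] := {0xf0,0x5f,0xca}
#2 dst[0x0f+5] := {0xbc,0x8f,0xfb,0x73,0xaf}
#3 dst[0x05+8] := {0x8f,0xfb,0x73,0xaf,0xbe,0xf0,0x5f,0xca}
query mem[0x10]=0x8f, mem[0x08]=0xaf, mem[0x04]=0xa7, mem[0x0e]=0xaf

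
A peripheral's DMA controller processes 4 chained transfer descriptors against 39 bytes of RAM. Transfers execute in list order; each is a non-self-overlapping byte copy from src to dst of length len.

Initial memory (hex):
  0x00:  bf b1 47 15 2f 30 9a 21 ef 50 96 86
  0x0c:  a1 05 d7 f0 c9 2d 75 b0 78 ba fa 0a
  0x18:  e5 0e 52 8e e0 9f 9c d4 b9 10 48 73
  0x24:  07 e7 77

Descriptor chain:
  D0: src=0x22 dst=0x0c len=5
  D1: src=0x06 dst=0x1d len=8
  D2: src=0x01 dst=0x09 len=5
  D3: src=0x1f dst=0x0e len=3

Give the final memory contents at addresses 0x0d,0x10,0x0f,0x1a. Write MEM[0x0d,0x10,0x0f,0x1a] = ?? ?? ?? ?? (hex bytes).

[0] 0x22->0x0c len=5 : 48 73 07 e7 77
[1] 0x06->0x1d len=8 : 9a 21 ef 50 96 86 48 73
[2] 0x01->0x09 len=5 : b1 47 15 2f 30
[3] 0x1f->0x0e len=3 : ef 50 96
query mem[0x0d]=0x30, mem[0x10]=0x96, mem[0x0f]=0x50, mem[0x1a]=0x52

MEM[0x0d,0x10,0x0f,0x1a] = 30 96 50 52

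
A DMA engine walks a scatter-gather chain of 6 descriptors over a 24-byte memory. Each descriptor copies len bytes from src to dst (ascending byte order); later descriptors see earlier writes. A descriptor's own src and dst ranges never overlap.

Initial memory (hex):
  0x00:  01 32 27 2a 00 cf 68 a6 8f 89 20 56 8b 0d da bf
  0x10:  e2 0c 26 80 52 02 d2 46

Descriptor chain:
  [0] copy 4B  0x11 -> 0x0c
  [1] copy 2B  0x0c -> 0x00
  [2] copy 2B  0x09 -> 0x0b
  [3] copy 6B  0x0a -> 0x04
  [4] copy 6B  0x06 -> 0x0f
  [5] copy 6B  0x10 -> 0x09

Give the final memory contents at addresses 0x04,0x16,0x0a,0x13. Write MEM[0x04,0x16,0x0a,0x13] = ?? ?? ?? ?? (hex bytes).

MEM[0x04,0x16,0x0a,0x13] = 20 d2 80 20

  after D0: wrote 4B at 0x0c = 0c268052
  after D1: wrote 2B at 0x00 = 0c26
  after D2: wrote 2B at 0x0b = 8920
  after D3: wrote 6B at 0x04 = 208920268052
  after D4: wrote 6B at 0x0f = 202680522089
  after D5: wrote 6B at 0x09 = 268052208902
query mem[0x04]=0x20, mem[0x16]=0xd2, mem[0x0a]=0x80, mem[0x13]=0x20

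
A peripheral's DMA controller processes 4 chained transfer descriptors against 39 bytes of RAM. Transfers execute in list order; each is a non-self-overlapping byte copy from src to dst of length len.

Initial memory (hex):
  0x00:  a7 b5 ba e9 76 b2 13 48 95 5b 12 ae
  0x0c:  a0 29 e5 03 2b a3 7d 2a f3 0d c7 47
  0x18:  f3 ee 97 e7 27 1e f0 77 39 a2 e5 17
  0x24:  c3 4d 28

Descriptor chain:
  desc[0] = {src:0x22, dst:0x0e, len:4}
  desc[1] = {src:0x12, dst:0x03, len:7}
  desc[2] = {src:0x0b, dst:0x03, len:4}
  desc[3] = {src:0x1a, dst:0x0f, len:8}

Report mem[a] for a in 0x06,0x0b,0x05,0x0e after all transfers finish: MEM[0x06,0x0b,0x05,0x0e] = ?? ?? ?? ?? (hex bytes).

D0: mem[0x0e..0x11] <- [e5 17 c3 4d]
D1: mem[0x03..0x09] <- [7d 2a f3 0d c7 47 f3]
D2: mem[0x03..0x06] <- [ae a0 29 e5]
D3: mem[0x0f..0x16] <- [97 e7 27 1e f0 77 39 a2]
query mem[0x06]=0xe5, mem[0x0b]=0xae, mem[0x05]=0x29, mem[0x0e]=0xe5

MEM[0x06,0x0b,0x05,0x0e] = e5 ae 29 e5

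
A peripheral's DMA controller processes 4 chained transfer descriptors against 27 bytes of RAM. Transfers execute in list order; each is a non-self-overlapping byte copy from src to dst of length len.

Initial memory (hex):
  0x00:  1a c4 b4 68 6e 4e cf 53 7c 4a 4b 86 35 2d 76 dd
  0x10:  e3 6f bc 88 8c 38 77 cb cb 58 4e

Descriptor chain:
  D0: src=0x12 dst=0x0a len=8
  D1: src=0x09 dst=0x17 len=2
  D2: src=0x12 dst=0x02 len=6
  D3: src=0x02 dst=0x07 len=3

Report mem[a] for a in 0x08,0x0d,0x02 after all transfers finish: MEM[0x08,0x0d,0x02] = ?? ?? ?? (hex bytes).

#0 dst[0x0a+8] := {0xbc,0x88,0x8c,0x38,0x77,0xcb,0xcb,0x58}
#1 dst[0x17+2] := {0x4a,0xbc}
#2 dst[0x02+6] := {0xbc,0x88,0x8c,0x38,0x77,0x4a}
#3 dst[0x07+3] := {0xbc,0x88,0x8c}
query mem[0x08]=0x88, mem[0x0d]=0x38, mem[0x02]=0xbc

MEM[0x08,0x0d,0x02] = 88 38 bc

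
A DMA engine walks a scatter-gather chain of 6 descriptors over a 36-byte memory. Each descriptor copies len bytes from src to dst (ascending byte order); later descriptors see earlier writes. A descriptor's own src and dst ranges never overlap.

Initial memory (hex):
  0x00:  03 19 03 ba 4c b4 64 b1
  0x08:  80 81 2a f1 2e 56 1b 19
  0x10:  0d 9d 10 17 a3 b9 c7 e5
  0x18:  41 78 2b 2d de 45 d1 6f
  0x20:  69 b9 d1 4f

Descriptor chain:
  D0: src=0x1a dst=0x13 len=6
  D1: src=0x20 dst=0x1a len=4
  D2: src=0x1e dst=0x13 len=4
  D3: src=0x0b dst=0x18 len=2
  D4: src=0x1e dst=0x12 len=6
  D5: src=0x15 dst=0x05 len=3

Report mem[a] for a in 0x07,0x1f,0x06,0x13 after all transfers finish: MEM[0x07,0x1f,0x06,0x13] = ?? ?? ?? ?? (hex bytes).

D0: mem[0x13..0x18] <- [2b 2d de 45 d1 6f]
D1: mem[0x1a..0x1d] <- [69 b9 d1 4f]
D2: mem[0x13..0x16] <- [d1 6f 69 b9]
D3: mem[0x18..0x19] <- [f1 2e]
D4: mem[0x12..0x17] <- [d1 6f 69 b9 d1 4f]
D5: mem[0x05..0x07] <- [b9 d1 4f]
query mem[0x07]=0x4f, mem[0x1f]=0x6f, mem[0x06]=0xd1, mem[0x13]=0x6f

MEM[0x07,0x1f,0x06,0x13] = 4f 6f d1 6f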